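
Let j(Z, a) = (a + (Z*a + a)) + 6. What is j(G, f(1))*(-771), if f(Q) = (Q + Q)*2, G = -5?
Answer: 4626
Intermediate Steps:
f(Q) = 4*Q (f(Q) = (2*Q)*2 = 4*Q)
j(Z, a) = 6 + 2*a + Z*a (j(Z, a) = (a + (a + Z*a)) + 6 = (2*a + Z*a) + 6 = 6 + 2*a + Z*a)
j(G, f(1))*(-771) = (6 + 2*(4*1) - 20)*(-771) = (6 + 2*4 - 5*4)*(-771) = (6 + 8 - 20)*(-771) = -6*(-771) = 4626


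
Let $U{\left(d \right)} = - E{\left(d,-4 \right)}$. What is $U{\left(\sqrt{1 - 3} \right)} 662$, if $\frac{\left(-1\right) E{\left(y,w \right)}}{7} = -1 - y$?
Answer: $-4634 - 4634 i \sqrt{2} \approx -4634.0 - 6553.5 i$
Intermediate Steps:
$E{\left(y,w \right)} = 7 + 7 y$ ($E{\left(y,w \right)} = - 7 \left(-1 - y\right) = 7 + 7 y$)
$U{\left(d \right)} = -7 - 7 d$ ($U{\left(d \right)} = - (7 + 7 d) = -7 - 7 d$)
$U{\left(\sqrt{1 - 3} \right)} 662 = \left(-7 - 7 \sqrt{1 - 3}\right) 662 = \left(-7 - 7 \sqrt{-2}\right) 662 = \left(-7 - 7 i \sqrt{2}\right) 662 = -4634 - 4634 i \sqrt{2}$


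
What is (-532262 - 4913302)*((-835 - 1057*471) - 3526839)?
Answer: 21921232238844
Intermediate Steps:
(-532262 - 4913302)*((-835 - 1057*471) - 3526839) = -5445564*((-835 - 497847) - 3526839) = -5445564*(-498682 - 3526839) = -5445564*(-4025521) = 21921232238844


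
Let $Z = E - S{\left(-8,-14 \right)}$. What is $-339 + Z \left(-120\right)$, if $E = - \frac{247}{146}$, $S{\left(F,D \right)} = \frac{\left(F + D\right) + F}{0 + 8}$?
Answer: $- \frac{42777}{73} \approx -585.99$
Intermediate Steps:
$S{\left(F,D \right)} = \frac{F}{4} + \frac{D}{8}$ ($S{\left(F,D \right)} = \frac{\left(D + F\right) + F}{8} = \left(D + 2 F\right) \frac{1}{8} = \frac{F}{4} + \frac{D}{8}$)
$E = - \frac{247}{146}$ ($E = \left(-247\right) \frac{1}{146} = - \frac{247}{146} \approx -1.6918$)
$Z = \frac{601}{292}$ ($Z = - \frac{247}{146} - \left(\frac{1}{4} \left(-8\right) + \frac{1}{8} \left(-14\right)\right) = - \frac{247}{146} - \left(-2 - \frac{7}{4}\right) = - \frac{247}{146} - - \frac{15}{4} = - \frac{247}{146} + \frac{15}{4} = \frac{601}{292} \approx 2.0582$)
$-339 + Z \left(-120\right) = -339 + \frac{601}{292} \left(-120\right) = -339 - \frac{18030}{73} = - \frac{42777}{73}$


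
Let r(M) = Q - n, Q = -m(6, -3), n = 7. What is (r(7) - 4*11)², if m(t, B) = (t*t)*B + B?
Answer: 3600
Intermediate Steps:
m(t, B) = B + B*t² (m(t, B) = t²*B + B = B*t² + B = B + B*t²)
Q = 111 (Q = -(-3)*(1 + 6²) = -(-3)*(1 + 36) = -(-3)*37 = -1*(-111) = 111)
r(M) = 104 (r(M) = 111 - 1*7 = 111 - 7 = 104)
(r(7) - 4*11)² = (104 - 4*11)² = (104 - 44)² = 60² = 3600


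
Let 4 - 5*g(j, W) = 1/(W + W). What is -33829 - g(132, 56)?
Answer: -18944687/560 ≈ -33830.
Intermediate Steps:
g(j, W) = 4/5 - 1/(10*W) (g(j, W) = 4/5 - 1/(5*(W + W)) = 4/5 - 1/(2*W)/5 = 4/5 - 1/(10*W))
-33829 - g(132, 56) = -33829 - (-1 + 8*56)/(10*56) = -33829 - (-1 + 448)/(10*56) = -33829 - 447/(10*56) = -33829 - 1*447/560 = -33829 - 447/560 = -18944687/560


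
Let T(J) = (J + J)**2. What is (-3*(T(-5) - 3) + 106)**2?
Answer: 34225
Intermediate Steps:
T(J) = 4*J**2 (T(J) = (2*J)**2 = 4*J**2)
(-3*(T(-5) - 3) + 106)**2 = (-3*(4*(-5)**2 - 3) + 106)**2 = (-3*(4*25 - 3) + 106)**2 = (-3*(100 - 3) + 106)**2 = (-3*97 + 106)**2 = (-291 + 106)**2 = (-185)**2 = 34225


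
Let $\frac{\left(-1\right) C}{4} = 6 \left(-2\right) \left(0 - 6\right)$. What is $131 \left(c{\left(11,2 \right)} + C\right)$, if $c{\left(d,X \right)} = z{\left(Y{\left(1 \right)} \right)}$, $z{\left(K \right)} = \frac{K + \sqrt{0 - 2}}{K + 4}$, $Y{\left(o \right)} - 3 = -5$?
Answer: $-37859 + \frac{131 i \sqrt{2}}{2} \approx -37859.0 + 92.631 i$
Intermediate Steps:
$Y{\left(o \right)} = -2$ ($Y{\left(o \right)} = 3 - 5 = -2$)
$C = -288$ ($C = - 4 \cdot 6 \left(-2\right) \left(0 - 6\right) = - 4 \left(\left(-12\right) \left(-6\right)\right) = \left(-4\right) 72 = -288$)
$z{\left(K \right)} = \frac{K + i \sqrt{2}}{4 + K}$ ($z{\left(K \right)} = \frac{K + \sqrt{-2}}{4 + K} = \frac{K + i \sqrt{2}}{4 + K}$)
$c{\left(d,X \right)} = -1 + \frac{i \sqrt{2}}{2}$ ($c{\left(d,X \right)} = \frac{-2 + i \sqrt{2}}{4 - 2} = \frac{-2 + i \sqrt{2}}{2} = -1 + \frac{i \sqrt{2}}{2}$)
$131 \left(c{\left(11,2 \right)} + C\right) = 131 \left(\left(-1 + \frac{i \sqrt{2}}{2}\right) - 288\right) = 131 \left(-289 + \frac{i \sqrt{2}}{2}\right) = -37859 + \frac{131 i \sqrt{2}}{2}$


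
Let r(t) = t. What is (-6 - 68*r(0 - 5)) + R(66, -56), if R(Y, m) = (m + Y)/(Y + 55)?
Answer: 40424/121 ≈ 334.08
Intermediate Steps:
R(Y, m) = (Y + m)/(55 + Y)
(-6 - 68*r(0 - 5)) + R(66, -56) = (-6 - 68*(0 - 5)) + (66 - 56)/(55 + 66) = (-6 - 68*(-5)) + 10/121 = (-6 + 340) + (1/121)*10 = 334 + 10/121 = 40424/121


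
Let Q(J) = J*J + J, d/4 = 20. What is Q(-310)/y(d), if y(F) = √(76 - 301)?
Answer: -6386*I ≈ -6386.0*I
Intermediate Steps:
d = 80 (d = 4*20 = 80)
y(F) = 15*I (y(F) = √(-225) = 15*I)
Q(J) = J + J² (Q(J) = J² + J = J + J²)
Q(-310)/y(d) = (-310*(1 - 310))/((15*I)) = (-310*(-309))*(-I/15) = 95790*(-I/15) = -6386*I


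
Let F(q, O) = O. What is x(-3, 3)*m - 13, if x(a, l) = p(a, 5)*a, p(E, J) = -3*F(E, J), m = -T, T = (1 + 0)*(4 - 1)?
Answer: -148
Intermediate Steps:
T = 3 (T = 1*3 = 3)
m = -3 (m = -1*3 = -3)
p(E, J) = -3*J
x(a, l) = -15*a (x(a, l) = (-3*5)*a = -15*a)
x(-3, 3)*m - 13 = -15*(-3)*(-3) - 13 = 45*(-3) - 13 = -135 - 13 = -148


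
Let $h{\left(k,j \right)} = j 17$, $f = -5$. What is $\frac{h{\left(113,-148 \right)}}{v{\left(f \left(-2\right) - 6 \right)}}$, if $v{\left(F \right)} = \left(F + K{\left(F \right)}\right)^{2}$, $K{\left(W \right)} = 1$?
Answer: $- \frac{2516}{25} \approx -100.64$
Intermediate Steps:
$h{\left(k,j \right)} = 17 j$
$v{\left(F \right)} = \left(1 + F\right)^{2}$ ($v{\left(F \right)} = \left(F + 1\right)^{2} = \left(1 + F\right)^{2}$)
$\frac{h{\left(113,-148 \right)}}{v{\left(f \left(-2\right) - 6 \right)}} = \frac{17 \left(-148\right)}{\left(1 - -4\right)^{2}} = - \frac{2516}{\left(1 + \left(10 - 6\right)\right)^{2}} = - \frac{2516}{\left(1 + 4\right)^{2}} = - \frac{2516}{5^{2}} = - \frac{2516}{25}$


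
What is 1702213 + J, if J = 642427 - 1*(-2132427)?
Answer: 4477067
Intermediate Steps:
J = 2774854 (J = 642427 + 2132427 = 2774854)
1702213 + J = 1702213 + 2774854 = 4477067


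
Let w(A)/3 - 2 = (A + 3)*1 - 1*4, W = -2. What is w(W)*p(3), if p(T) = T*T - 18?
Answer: 27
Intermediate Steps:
w(A) = 3 + 3*A (w(A) = 6 + 3*((A + 3)*1 - 1*4) = 6 + 3*((3 + A)*1 - 4) = 6 + 3*((3 + A) - 4) = 6 + 3*(-1 + A) = 6 + (-3 + 3*A) = 3 + 3*A)
p(T) = -18 + T**2 (p(T) = T**2 - 18 = -18 + T**2)
w(W)*p(3) = (3 + 3*(-2))*(-18 + 3**2) = (3 - 6)*(-18 + 9) = -3*(-9) = 27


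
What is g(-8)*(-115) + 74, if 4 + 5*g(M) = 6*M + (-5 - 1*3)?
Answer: 1454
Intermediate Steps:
g(M) = -12/5 + 6*M/5 (g(M) = -4/5 + (6*M + (-5 - 1*3))/5 = -4/5 + (6*M + (-5 - 3))/5 = -4/5 + (6*M - 8)/5 = -4/5 + (-8 + 6*M)/5 = -4/5 + (-8/5 + 6*M/5) = -12/5 + 6*M/5)
g(-8)*(-115) + 74 = (-12/5 + (6/5)*(-8))*(-115) + 74 = (-12/5 - 48/5)*(-115) + 74 = -12*(-115) + 74 = 1380 + 74 = 1454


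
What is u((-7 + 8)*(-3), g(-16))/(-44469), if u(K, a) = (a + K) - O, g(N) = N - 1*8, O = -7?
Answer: 20/44469 ≈ 0.00044975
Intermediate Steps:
g(N) = -8 + N (g(N) = N - 8 = -8 + N)
u(K, a) = 7 + K + a (u(K, a) = (a + K) - 1*(-7) = (K + a) + 7 = 7 + K + a)
u((-7 + 8)*(-3), g(-16))/(-44469) = (7 + (-7 + 8)*(-3) + (-8 - 16))/(-44469) = (7 + 1*(-3) - 24)*(-1/44469) = (7 - 3 - 24)*(-1/44469) = -20*(-1/44469) = 20/44469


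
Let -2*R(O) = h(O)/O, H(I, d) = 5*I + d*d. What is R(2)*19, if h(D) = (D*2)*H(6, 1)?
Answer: -589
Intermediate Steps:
H(I, d) = d² + 5*I (H(I, d) = 5*I + d² = d² + 5*I)
h(D) = 62*D (h(D) = (D*2)*(1² + 5*6) = (2*D)*(1 + 30) = (2*D)*31 = 62*D)
R(O) = -31 (R(O) = -62*O/(2*O) = -½*62 = -31)
R(2)*19 = -31*19 = -589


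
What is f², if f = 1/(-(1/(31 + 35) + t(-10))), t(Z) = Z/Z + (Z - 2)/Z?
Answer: 108900/534361 ≈ 0.20379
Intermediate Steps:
t(Z) = 1 + (-2 + Z)/Z
f = -330/731 (f = 1/(-(1/(31 + 35) + (2 - 2/(-10)))) = 1/(-(1/66 + (2 - 2*(-⅒)))) = 1/(-(1/66 + (2 + ⅕))) = 1/(-(1/66 + 11/5)) = 1/(-1*731/330) = 1/(-731/330) = -330/731 ≈ -0.45144)
f² = (-330/731)² = 108900/534361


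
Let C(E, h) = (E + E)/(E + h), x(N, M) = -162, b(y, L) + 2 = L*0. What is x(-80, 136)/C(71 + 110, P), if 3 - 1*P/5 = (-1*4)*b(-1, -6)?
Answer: -12636/181 ≈ -69.812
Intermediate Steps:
b(y, L) = -2 (b(y, L) = -2 + L*0 = -2 + 0 = -2)
P = -25 (P = 15 - 5*(-1*4)*(-2) = 15 - (-20)*(-2) = 15 - 5*8 = 15 - 40 = -25)
C(E, h) = 2*E/(E + h) (C(E, h) = (2*E)/(E + h) = 2*E/(E + h))
x(-80, 136)/C(71 + 110, P) = -162*((71 + 110) - 25)/(2*(71 + 110)) = -162/(2*181/(181 - 25)) = -162/(2*181/156) = -162/(2*181*(1/156)) = -162/181/78 = -162*78/181 = -12636/181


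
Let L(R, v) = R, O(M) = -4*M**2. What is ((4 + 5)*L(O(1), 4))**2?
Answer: 1296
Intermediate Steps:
((4 + 5)*L(O(1), 4))**2 = ((4 + 5)*(-4*1**2))**2 = (9*(-4*1))**2 = (9*(-4))**2 = (-36)**2 = 1296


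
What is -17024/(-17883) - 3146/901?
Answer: -40921294/16112583 ≈ -2.5397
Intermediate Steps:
-17024/(-17883) - 3146/901 = -17024*(-1/17883) - 3146*1/901 = 17024/17883 - 3146/901 = -40921294/16112583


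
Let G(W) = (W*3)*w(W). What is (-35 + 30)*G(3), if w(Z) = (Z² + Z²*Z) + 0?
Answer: -1620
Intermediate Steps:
w(Z) = Z² + Z³ (w(Z) = (Z² + Z³) + 0 = Z² + Z³)
G(W) = 3*W³*(1 + W) (G(W) = (W*3)*(W²*(1 + W)) = (3*W)*(W²*(1 + W)) = 3*W³*(1 + W))
(-35 + 30)*G(3) = (-35 + 30)*(3*3³*(1 + 3)) = -15*27*4 = -5*324 = -1620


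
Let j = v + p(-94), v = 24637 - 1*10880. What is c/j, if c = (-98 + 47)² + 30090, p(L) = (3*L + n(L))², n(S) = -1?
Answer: 10897/31282 ≈ 0.34835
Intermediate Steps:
v = 13757 (v = 24637 - 10880 = 13757)
p(L) = (-1 + 3*L)² (p(L) = (3*L - 1)² = (-1 + 3*L)²)
c = 32691 (c = (-51)² + 30090 = 2601 + 30090 = 32691)
j = 93846 (j = 13757 + (-1 + 3*(-94))² = 13757 + (-1 - 282)² = 13757 + (-283)² = 13757 + 80089 = 93846)
c/j = 32691/93846 = 32691*(1/93846) = 10897/31282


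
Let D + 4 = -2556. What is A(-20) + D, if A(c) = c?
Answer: -2580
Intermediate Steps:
D = -2560 (D = -4 - 2556 = -2560)
A(-20) + D = -20 - 2560 = -2580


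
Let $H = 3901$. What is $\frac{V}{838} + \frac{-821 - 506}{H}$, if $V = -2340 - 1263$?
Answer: $- \frac{15167329}{3269038} \approx -4.6397$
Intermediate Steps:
$V = -3603$
$\frac{V}{838} + \frac{-821 - 506}{H} = - \frac{3603}{838} + \frac{-821 - 506}{3901} = \left(-3603\right) \frac{1}{838} + \left(-821 - 506\right) \frac{1}{3901} = - \frac{3603}{838} - \frac{1327}{3901} = - \frac{15167329}{3269038}$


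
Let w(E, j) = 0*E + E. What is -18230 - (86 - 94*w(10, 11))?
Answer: -17376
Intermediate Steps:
w(E, j) = E (w(E, j) = 0 + E = E)
-18230 - (86 - 94*w(10, 11)) = -18230 - (86 - 94*10) = -18230 - (86 - 940) = -18230 - 1*(-854) = -18230 + 854 = -17376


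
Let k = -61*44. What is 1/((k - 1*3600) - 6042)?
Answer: -1/12326 ≈ -8.1129e-5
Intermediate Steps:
k = -2684
1/((k - 1*3600) - 6042) = 1/((-2684 - 1*3600) - 6042) = 1/((-2684 - 3600) - 6042) = 1/(-6284 - 6042) = 1/(-12326) = -1/12326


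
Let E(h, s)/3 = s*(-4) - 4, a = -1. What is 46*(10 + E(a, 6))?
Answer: -3404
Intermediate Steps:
E(h, s) = -12 - 12*s (E(h, s) = 3*(s*(-4) - 4) = 3*(-4*s - 4) = 3*(-4 - 4*s) = -12 - 12*s)
46*(10 + E(a, 6)) = 46*(10 + (-12 - 12*6)) = 46*(10 + (-12 - 72)) = 46*(10 - 84) = 46*(-74) = -3404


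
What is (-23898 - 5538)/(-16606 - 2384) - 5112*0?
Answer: 4906/3165 ≈ 1.5501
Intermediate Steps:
(-23898 - 5538)/(-16606 - 2384) - 5112*0 = -29436/(-18990) - 1*0 = -29436*(-1/18990) + 0 = 4906/3165 + 0 = 4906/3165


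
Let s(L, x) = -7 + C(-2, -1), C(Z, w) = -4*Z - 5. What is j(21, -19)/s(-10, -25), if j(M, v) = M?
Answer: -21/4 ≈ -5.2500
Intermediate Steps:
C(Z, w) = -5 - 4*Z
s(L, x) = -4 (s(L, x) = -7 + (-5 - 4*(-2)) = -7 + (-5 + 8) = -7 + 3 = -4)
j(21, -19)/s(-10, -25) = 21/(-4) = 21*(-1/4) = -21/4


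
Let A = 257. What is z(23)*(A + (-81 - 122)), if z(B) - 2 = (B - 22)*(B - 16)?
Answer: 486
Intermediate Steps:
z(B) = 2 + (-22 + B)*(-16 + B) (z(B) = 2 + (B - 22)*(B - 16) = 2 + (-22 + B)*(-16 + B))
z(23)*(A + (-81 - 122)) = (354 + 23**2 - 38*23)*(257 + (-81 - 122)) = (354 + 529 - 874)*(257 - 203) = 9*54 = 486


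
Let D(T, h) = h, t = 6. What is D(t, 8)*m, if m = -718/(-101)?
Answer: 5744/101 ≈ 56.871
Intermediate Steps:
m = 718/101 (m = -718*(-1/101) = 718/101 ≈ 7.1089)
D(t, 8)*m = 8*(718/101) = 5744/101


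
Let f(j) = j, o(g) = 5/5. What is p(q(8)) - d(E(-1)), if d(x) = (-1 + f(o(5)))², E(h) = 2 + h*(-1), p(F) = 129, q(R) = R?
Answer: 129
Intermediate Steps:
o(g) = 1 (o(g) = 5*(⅕) = 1)
E(h) = 2 - h
d(x) = 0 (d(x) = (-1 + 1)² = 0² = 0)
p(q(8)) - d(E(-1)) = 129 - 1*0 = 129 + 0 = 129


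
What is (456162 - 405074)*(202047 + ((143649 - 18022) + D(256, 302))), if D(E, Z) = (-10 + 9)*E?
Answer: 16727130784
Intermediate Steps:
D(E, Z) = -E
(456162 - 405074)*(202047 + ((143649 - 18022) + D(256, 302))) = (456162 - 405074)*(202047 + ((143649 - 18022) - 1*256)) = 51088*(202047 + (125627 - 256)) = 51088*(202047 + 125371) = 51088*327418 = 16727130784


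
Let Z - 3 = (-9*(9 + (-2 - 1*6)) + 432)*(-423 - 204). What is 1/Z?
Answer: -1/265218 ≈ -3.7705e-6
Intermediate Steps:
Z = -265218 (Z = 3 + (-9*(9 + (-2 - 1*6)) + 432)*(-423 - 204) = 3 + (-9*(9 + (-2 - 6)) + 432)*(-627) = 3 + (-9*(9 - 8) + 432)*(-627) = 3 + (-9*1 + 432)*(-627) = 3 + (-9 + 432)*(-627) = 3 + 423*(-627) = 3 - 265221 = -265218)
1/Z = 1/(-265218) = -1/265218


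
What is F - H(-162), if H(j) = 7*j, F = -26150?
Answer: -25016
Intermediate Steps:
F - H(-162) = -26150 - 7*(-162) = -26150 - 1*(-1134) = -26150 + 1134 = -25016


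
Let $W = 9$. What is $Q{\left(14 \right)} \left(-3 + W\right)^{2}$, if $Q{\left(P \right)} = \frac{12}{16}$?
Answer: $27$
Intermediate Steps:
$Q{\left(P \right)} = \frac{3}{4}$ ($Q{\left(P \right)} = 12 \cdot \frac{1}{16} = \frac{3}{4}$)
$Q{\left(14 \right)} \left(-3 + W\right)^{2} = \frac{3 \left(-3 + 9\right)^{2}}{4} = \frac{3 \cdot 6^{2}}{4} = \frac{3}{4} \cdot 36 = 27$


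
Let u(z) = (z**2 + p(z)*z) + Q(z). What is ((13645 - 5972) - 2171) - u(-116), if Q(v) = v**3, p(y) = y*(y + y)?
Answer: 4674734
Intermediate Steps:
p(y) = 2*y**2 (p(y) = y*(2*y) = 2*y**2)
u(z) = z**2 + 3*z**3 (u(z) = (z**2 + (2*z**2)*z) + z**3 = (z**2 + 2*z**3) + z**3 = z**2 + 3*z**3)
((13645 - 5972) - 2171) - u(-116) = ((13645 - 5972) - 2171) - (-116)**2*(1 + 3*(-116)) = (7673 - 2171) - 13456*(1 - 348) = 5502 - 13456*(-347) = 5502 - 1*(-4669232) = 5502 + 4669232 = 4674734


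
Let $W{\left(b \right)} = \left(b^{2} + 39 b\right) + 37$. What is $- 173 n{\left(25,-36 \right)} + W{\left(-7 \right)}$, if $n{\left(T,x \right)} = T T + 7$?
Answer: $-109523$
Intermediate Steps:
$W{\left(b \right)} = 37 + b^{2} + 39 b$
$n{\left(T,x \right)} = 7 + T^{2}$ ($n{\left(T,x \right)} = T^{2} + 7 = 7 + T^{2}$)
$- 173 n{\left(25,-36 \right)} + W{\left(-7 \right)} = - 173 \left(7 + 25^{2}\right) + \left(37 + \left(-7\right)^{2} + 39 \left(-7\right)\right) = - 173 \left(7 + 625\right) + \left(37 + 49 - 273\right) = \left(-173\right) 632 - 187 = -109336 - 187 = -109523$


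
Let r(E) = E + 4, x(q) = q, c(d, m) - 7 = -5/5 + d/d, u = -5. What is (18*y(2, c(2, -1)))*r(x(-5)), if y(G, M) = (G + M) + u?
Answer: -72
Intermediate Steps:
c(d, m) = 7 (c(d, m) = 7 + (-5/5 + d/d) = 7 + (-5*1/5 + 1) = 7 + (-1 + 1) = 7 + 0 = 7)
r(E) = 4 + E
y(G, M) = -5 + G + M (y(G, M) = (G + M) - 5 = -5 + G + M)
(18*y(2, c(2, -1)))*r(x(-5)) = (18*(-5 + 2 + 7))*(4 - 5) = (18*4)*(-1) = 72*(-1) = -72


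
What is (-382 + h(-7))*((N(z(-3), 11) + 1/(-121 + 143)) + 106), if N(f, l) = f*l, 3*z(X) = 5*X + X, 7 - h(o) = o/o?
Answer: -165628/11 ≈ -15057.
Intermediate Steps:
h(o) = 6 (h(o) = 7 - o/o = 7 - 1*1 = 7 - 1 = 6)
z(X) = 2*X (z(X) = (5*X + X)/3 = (6*X)/3 = 2*X)
(-382 + h(-7))*((N(z(-3), 11) + 1/(-121 + 143)) + 106) = (-382 + 6)*(((2*(-3))*11 + 1/(-121 + 143)) + 106) = -376*((-6*11 + 1/22) + 106) = -376*((-66 + 1/22) + 106) = -376*(-1451/22 + 106) = -376*881/22 = -165628/11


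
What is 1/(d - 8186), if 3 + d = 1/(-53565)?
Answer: -53565/438643786 ≈ -0.00012212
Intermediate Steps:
d = -160696/53565 (d = -3 + 1/(-53565) = -3 - 1/53565 = -160696/53565 ≈ -3.0000)
1/(d - 8186) = 1/(-160696/53565 - 8186) = 1/(-438643786/53565) = -53565/438643786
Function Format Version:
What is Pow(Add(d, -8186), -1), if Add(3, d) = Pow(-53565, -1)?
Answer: Rational(-53565, 438643786) ≈ -0.00012212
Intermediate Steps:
d = Rational(-160696, 53565) (d = Add(-3, Pow(-53565, -1)) = Add(-3, Rational(-1, 53565)) = Rational(-160696, 53565) ≈ -3.0000)
Pow(Add(d, -8186), -1) = Pow(Add(Rational(-160696, 53565), -8186), -1) = Pow(Rational(-438643786, 53565), -1) = Rational(-53565, 438643786)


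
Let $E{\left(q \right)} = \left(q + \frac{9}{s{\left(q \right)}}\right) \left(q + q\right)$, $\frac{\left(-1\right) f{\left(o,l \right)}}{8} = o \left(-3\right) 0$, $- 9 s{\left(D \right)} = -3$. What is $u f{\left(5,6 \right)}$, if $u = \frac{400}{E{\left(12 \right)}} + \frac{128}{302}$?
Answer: $0$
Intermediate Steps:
$s{\left(D \right)} = \frac{1}{3}$ ($s{\left(D \right)} = \left(- \frac{1}{9}\right) \left(-3\right) = \frac{1}{3}$)
$f{\left(o,l \right)} = 0$ ($f{\left(o,l \right)} = - 8 o \left(-3\right) 0 = - 8 - 3 o 0 = \left(-8\right) 0 = 0$)
$E{\left(q \right)} = 2 q \left(27 + q\right)$ ($E{\left(q \right)} = \left(q + 9 \frac{1}{\frac{1}{3}}\right) \left(q + q\right) = \left(q + 9 \cdot 3\right) 2 q = \left(q + 27\right) 2 q = \left(27 + q\right) 2 q = 2 q \left(27 + q\right)$)
$u = \frac{15038}{17667}$ ($u = \frac{400}{2 \cdot 12 \left(27 + 12\right)} + \frac{128}{302} = \frac{400}{2 \cdot 12 \cdot 39} + 128 \cdot \frac{1}{302} = \frac{400}{936} + \frac{64}{151} = 400 \cdot \frac{1}{936} + \frac{64}{151} = \frac{50}{117} + \frac{64}{151} = \frac{15038}{17667} \approx 0.85119$)
$u f{\left(5,6 \right)} = \frac{15038}{17667} \cdot 0 = 0$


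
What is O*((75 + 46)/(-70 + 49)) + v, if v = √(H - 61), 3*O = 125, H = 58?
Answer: -15125/63 + I*√3 ≈ -240.08 + 1.732*I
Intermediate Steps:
O = 125/3 (O = (⅓)*125 = 125/3 ≈ 41.667)
v = I*√3 (v = √(58 - 61) = √(-3) = I*√3 ≈ 1.732*I)
O*((75 + 46)/(-70 + 49)) + v = 125*((75 + 46)/(-70 + 49))/3 + I*√3 = 125*(121/(-21))/3 + I*√3 = 125*(121*(-1/21))/3 + I*√3 = (125/3)*(-121/21) + I*√3 = -15125/63 + I*√3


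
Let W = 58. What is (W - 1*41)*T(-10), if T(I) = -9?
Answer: -153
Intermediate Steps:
(W - 1*41)*T(-10) = (58 - 1*41)*(-9) = (58 - 41)*(-9) = 17*(-9) = -153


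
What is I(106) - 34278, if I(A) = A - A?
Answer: -34278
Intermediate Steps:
I(A) = 0
I(106) - 34278 = 0 - 34278 = -34278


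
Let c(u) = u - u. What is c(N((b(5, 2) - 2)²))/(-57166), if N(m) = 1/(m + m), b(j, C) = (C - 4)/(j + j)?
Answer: 0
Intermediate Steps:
b(j, C) = (-4 + C)/(2*j) (b(j, C) = (-4 + C)/((2*j)) = (-4 + C)*(1/(2*j)) = (-4 + C)/(2*j))
N(m) = 1/(2*m)
c(u) = 0
c(N((b(5, 2) - 2)²))/(-57166) = 0/(-57166) = 0*(-1/57166) = 0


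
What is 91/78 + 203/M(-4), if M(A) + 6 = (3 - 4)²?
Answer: -1183/30 ≈ -39.433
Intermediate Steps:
M(A) = -5 (M(A) = -6 + (3 - 4)² = -6 + (-1)² = -6 + 1 = -5)
91/78 + 203/M(-4) = 91/78 + 203/(-5) = 91*(1/78) + 203*(-⅕) = 7/6 - 203/5 = -1183/30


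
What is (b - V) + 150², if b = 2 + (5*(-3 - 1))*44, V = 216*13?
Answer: 18814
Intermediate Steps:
V = 2808
b = -878 (b = 2 + (5*(-4))*44 = 2 - 20*44 = 2 - 880 = -878)
(b - V) + 150² = (-878 - 1*2808) + 150² = (-878 - 2808) + 22500 = -3686 + 22500 = 18814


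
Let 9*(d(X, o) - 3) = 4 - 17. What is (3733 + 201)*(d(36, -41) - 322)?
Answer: -11345656/9 ≈ -1.2606e+6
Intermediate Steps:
d(X, o) = 14/9 (d(X, o) = 3 + (4 - 17)/9 = 3 + (⅑)*(-13) = 3 - 13/9 = 14/9)
(3733 + 201)*(d(36, -41) - 322) = (3733 + 201)*(14/9 - 322) = 3934*(-2884/9) = -11345656/9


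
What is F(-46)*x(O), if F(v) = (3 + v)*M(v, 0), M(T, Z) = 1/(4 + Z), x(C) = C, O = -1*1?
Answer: 43/4 ≈ 10.750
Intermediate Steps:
O = -1
F(v) = 3/4 + v/4 (F(v) = (3 + v)/(4 + 0) = (3 + v)/4 = (3 + v)*(1/4) = 3/4 + v/4)
F(-46)*x(O) = (3/4 + (1/4)*(-46))*(-1) = (3/4 - 23/2)*(-1) = -43/4*(-1) = 43/4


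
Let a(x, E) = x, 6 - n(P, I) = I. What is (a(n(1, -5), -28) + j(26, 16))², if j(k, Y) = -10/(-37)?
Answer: 173889/1369 ≈ 127.02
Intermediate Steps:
n(P, I) = 6 - I
j(k, Y) = 10/37 (j(k, Y) = -10*(-1/37) = 10/37)
(a(n(1, -5), -28) + j(26, 16))² = ((6 - 1*(-5)) + 10/37)² = ((6 + 5) + 10/37)² = (11 + 10/37)² = (417/37)² = 173889/1369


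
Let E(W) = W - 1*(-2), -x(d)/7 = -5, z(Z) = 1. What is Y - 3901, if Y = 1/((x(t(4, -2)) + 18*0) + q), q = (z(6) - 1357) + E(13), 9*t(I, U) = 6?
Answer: -5094707/1306 ≈ -3901.0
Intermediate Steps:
t(I, U) = ⅔ (t(I, U) = (⅑)*6 = ⅔)
x(d) = 35 (x(d) = -7*(-5) = 35)
E(W) = 2 + W (E(W) = W + 2 = 2 + W)
q = -1341 (q = (1 - 1357) + (2 + 13) = -1356 + 15 = -1341)
Y = -1/1306 (Y = 1/((35 + 18*0) - 1341) = 1/((35 + 0) - 1341) = 1/(35 - 1341) = 1/(-1306) = -1/1306 ≈ -0.00076570)
Y - 3901 = -1/1306 - 3901 = -5094707/1306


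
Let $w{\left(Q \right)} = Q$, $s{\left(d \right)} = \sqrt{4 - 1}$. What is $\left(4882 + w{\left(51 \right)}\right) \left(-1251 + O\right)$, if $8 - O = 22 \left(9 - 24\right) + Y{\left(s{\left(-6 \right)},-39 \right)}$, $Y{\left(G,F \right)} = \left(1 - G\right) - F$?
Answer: $-4701149 + 4933 \sqrt{3} \approx -4.6926 \cdot 10^{6}$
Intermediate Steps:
$s{\left(d \right)} = \sqrt{3}$
$Y{\left(G,F \right)} = 1 - F - G$
$O = 298 + \sqrt{3}$ ($O = 8 - \left(22 \left(9 - 24\right) - \left(-40 + \sqrt{3}\right)\right) = 8 - \left(22 \left(-15\right) + \left(1 + 39 - \sqrt{3}\right)\right) = 8 - \left(-330 + \left(40 - \sqrt{3}\right)\right) = 8 - \left(-290 - \sqrt{3}\right) = 8 + \left(290 + \sqrt{3}\right) = 298 + \sqrt{3} \approx 299.73$)
$\left(4882 + w{\left(51 \right)}\right) \left(-1251 + O\right) = \left(4882 + 51\right) \left(-1251 + \left(298 + \sqrt{3}\right)\right) = 4933 \left(-953 + \sqrt{3}\right) = -4701149 + 4933 \sqrt{3}$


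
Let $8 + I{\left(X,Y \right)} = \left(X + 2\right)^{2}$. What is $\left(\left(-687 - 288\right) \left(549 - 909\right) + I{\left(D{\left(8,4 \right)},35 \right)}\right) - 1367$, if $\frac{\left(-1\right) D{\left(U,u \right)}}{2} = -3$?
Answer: $349689$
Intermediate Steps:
$D{\left(U,u \right)} = 6$ ($D{\left(U,u \right)} = \left(-2\right) \left(-3\right) = 6$)
$I{\left(X,Y \right)} = -8 + \left(2 + X\right)^{2}$ ($I{\left(X,Y \right)} = -8 + \left(X + 2\right)^{2} = -8 + \left(2 + X\right)^{2}$)
$\left(\left(-687 - 288\right) \left(549 - 909\right) + I{\left(D{\left(8,4 \right)},35 \right)}\right) - 1367 = \left(\left(-687 - 288\right) \left(549 - 909\right) - \left(8 - \left(2 + 6\right)^{2}\right)\right) - 1367 = \left(\left(-975\right) \left(-360\right) - \left(8 - 8^{2}\right)\right) - 1367 = \left(351000 + \left(-8 + 64\right)\right) - 1367 = \left(351000 + 56\right) - 1367 = 351056 - 1367 = 349689$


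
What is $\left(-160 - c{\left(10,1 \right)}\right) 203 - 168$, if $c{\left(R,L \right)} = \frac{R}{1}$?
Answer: $-34678$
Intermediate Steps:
$c{\left(R,L \right)} = R$ ($c{\left(R,L \right)} = R 1 = R$)
$\left(-160 - c{\left(10,1 \right)}\right) 203 - 168 = \left(-160 - 10\right) 203 - 168 = \left(-170\right) 203 - 168 = -34510 - 168 = -34678$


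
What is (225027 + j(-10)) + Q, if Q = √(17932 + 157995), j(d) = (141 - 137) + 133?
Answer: 225164 + √175927 ≈ 2.2558e+5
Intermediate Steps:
j(d) = 137 (j(d) = 4 + 133 = 137)
Q = √175927 ≈ 419.44
(225027 + j(-10)) + Q = (225027 + 137) + √175927 = 225164 + √175927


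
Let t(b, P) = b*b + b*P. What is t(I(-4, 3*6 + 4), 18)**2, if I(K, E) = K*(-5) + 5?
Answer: 1155625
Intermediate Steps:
I(K, E) = 5 - 5*K (I(K, E) = -5*K + 5 = 5 - 5*K)
t(b, P) = b**2 + P*b
t(I(-4, 3*6 + 4), 18)**2 = ((5 - 5*(-4))*(18 + (5 - 5*(-4))))**2 = ((5 + 20)*(18 + (5 + 20)))**2 = (25*(18 + 25))**2 = (25*43)**2 = 1075**2 = 1155625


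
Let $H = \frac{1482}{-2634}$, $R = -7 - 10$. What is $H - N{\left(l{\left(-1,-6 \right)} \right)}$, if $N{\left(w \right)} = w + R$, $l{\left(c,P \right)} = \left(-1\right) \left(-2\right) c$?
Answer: $\frac{8094}{439} \approx 18.437$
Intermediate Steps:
$R = -17$ ($R = -7 - 10 = -17$)
$l{\left(c,P \right)} = 2 c$
$H = - \frac{247}{439}$ ($H = 1482 \left(- \frac{1}{2634}\right) = - \frac{247}{439} \approx -0.56264$)
$N{\left(w \right)} = -17 + w$ ($N{\left(w \right)} = w - 17 = -17 + w$)
$H - N{\left(l{\left(-1,-6 \right)} \right)} = - \frac{247}{439} - \left(-17 + 2 \left(-1\right)\right) = - \frac{247}{439} - \left(-17 - 2\right) = - \frac{247}{439} - -19 = - \frac{247}{439} + 19 = \frac{8094}{439}$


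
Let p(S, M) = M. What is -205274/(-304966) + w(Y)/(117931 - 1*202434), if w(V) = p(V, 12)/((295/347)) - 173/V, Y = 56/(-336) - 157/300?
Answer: 175719643139777/262279690166895 ≈ 0.66997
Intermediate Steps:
Y = -69/100 (Y = 56*(-1/336) - 157*1/300 = -⅙ - 157/300 = -69/100 ≈ -0.69000)
w(V) = 4164/295 - 173/V (w(V) = 12/((295/347)) - 173/V = 12/((295*(1/347))) - 173/V = 12/(295/347) - 173/V = 12*(347/295) - 173/V = 4164/295 - 173/V)
-205274/(-304966) + w(Y)/(117931 - 1*202434) = -205274/(-304966) + (4164/295 - 173/(-69/100))/(117931 - 1*202434) = -205274*(-1/304966) + (4164/295 - 173*(-100/69))/(117931 - 202434) = 102637/152483 + (4164/295 + 17300/69)/(-84503) = 102637/152483 + (5390816/20355)*(-1/84503) = 102637/152483 - 5390816/1720058565 = 175719643139777/262279690166895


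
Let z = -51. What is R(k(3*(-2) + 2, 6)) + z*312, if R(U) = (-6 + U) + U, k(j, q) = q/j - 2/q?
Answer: -47765/3 ≈ -15922.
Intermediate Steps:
k(j, q) = -2/q + q/j
R(U) = -6 + 2*U
R(k(3*(-2) + 2, 6)) + z*312 = (-6 + 2*(-2/6 + 6/(3*(-2) + 2))) - 51*312 = (-6 + 2*(-2*1/6 + 6/(-6 + 2))) - 15912 = (-6 + 2*(-1/3 + 6/(-4))) - 15912 = (-6 + 2*(-1/3 + 6*(-1/4))) - 15912 = (-6 + 2*(-1/3 - 3/2)) - 15912 = (-6 + 2*(-11/6)) - 15912 = (-6 - 11/3) - 15912 = -29/3 - 15912 = -47765/3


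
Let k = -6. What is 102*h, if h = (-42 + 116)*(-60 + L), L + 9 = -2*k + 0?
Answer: -430236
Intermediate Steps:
L = 3 (L = -9 + (-2*(-6) + 0) = -9 + (12 + 0) = -9 + 12 = 3)
h = -4218 (h = (-42 + 116)*(-60 + 3) = 74*(-57) = -4218)
102*h = 102*(-4218) = -430236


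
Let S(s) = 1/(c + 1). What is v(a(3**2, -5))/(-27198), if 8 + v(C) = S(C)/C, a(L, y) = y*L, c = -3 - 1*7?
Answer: 3239/11015190 ≈ 0.00029405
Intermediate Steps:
c = -10 (c = -3 - 7 = -10)
S(s) = -1/9 (S(s) = 1/(-10 + 1) = 1/(-9) = -1/9)
a(L, y) = L*y
v(C) = -8 - 1/(9*C)
v(a(3**2, -5))/(-27198) = (-8 - 1/(9*(3**2*(-5))))/(-27198) = (-8 - 1/(9*(9*(-5))))*(-1/27198) = (-8 - 1/9/(-45))*(-1/27198) = (-8 - 1/9*(-1/45))*(-1/27198) = (-8 + 1/405)*(-1/27198) = -3239/405*(-1/27198) = 3239/11015190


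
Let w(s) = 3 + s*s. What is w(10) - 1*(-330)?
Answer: 433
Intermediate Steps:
w(s) = 3 + s²
w(10) - 1*(-330) = (3 + 10²) - 1*(-330) = (3 + 100) + 330 = 103 + 330 = 433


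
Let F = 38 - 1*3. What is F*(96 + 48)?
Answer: 5040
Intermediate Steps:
F = 35 (F = 38 - 3 = 35)
F*(96 + 48) = 35*(96 + 48) = 35*144 = 5040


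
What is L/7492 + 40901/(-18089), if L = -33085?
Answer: -904904857/135522788 ≈ -6.6771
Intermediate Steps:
L/7492 + 40901/(-18089) = -33085/7492 + 40901/(-18089) = -33085*1/7492 + 40901*(-1/18089) = -33085/7492 - 40901/18089 = -904904857/135522788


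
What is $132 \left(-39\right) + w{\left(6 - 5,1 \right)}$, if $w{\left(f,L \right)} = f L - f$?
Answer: $-5148$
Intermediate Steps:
$w{\left(f,L \right)} = - f + L f$ ($w{\left(f,L \right)} = L f - f = - f + L f$)
$132 \left(-39\right) + w{\left(6 - 5,1 \right)} = 132 \left(-39\right) + \left(6 - 5\right) \left(-1 + 1\right) = -5148 + \left(6 - 5\right) 0 = -5148 + 1 \cdot 0 = -5148 + 0 = -5148$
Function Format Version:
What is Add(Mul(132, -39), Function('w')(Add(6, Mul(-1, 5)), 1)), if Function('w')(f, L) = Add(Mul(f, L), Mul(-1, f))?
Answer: -5148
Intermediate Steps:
Function('w')(f, L) = Add(Mul(-1, f), Mul(L, f)) (Function('w')(f, L) = Add(Mul(L, f), Mul(-1, f)) = Add(Mul(-1, f), Mul(L, f)))
Add(Mul(132, -39), Function('w')(Add(6, Mul(-1, 5)), 1)) = Add(Mul(132, -39), Mul(Add(6, Mul(-1, 5)), Add(-1, 1))) = Add(-5148, Mul(Add(6, -5), 0)) = Add(-5148, Mul(1, 0)) = Add(-5148, 0) = -5148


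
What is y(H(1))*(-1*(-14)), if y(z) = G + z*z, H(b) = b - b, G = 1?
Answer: 14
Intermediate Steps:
H(b) = 0
y(z) = 1 + z² (y(z) = 1 + z*z = 1 + z²)
y(H(1))*(-1*(-14)) = (1 + 0²)*(-1*(-14)) = (1 + 0)*14 = 1*14 = 14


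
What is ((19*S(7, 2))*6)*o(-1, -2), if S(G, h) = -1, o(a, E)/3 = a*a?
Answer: -342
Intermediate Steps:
o(a, E) = 3*a² (o(a, E) = 3*(a*a) = 3*a²)
((19*S(7, 2))*6)*o(-1, -2) = ((19*(-1))*6)*(3*(-1)²) = (-19*6)*(3*1) = -114*3 = -342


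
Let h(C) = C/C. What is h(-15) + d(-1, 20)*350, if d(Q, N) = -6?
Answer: -2099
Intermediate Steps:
h(C) = 1
h(-15) + d(-1, 20)*350 = 1 - 6*350 = 1 - 2100 = -2099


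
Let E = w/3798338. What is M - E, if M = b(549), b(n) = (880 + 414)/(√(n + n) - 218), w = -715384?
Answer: -259567086378/44085409997 - 1941*√122/23213 ≈ -6.8114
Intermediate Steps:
E = -357692/1899169 (E = -715384/3798338 = -715384*1/3798338 = -357692/1899169 ≈ -0.18834)
b(n) = 1294/(-218 + √2*√n) (b(n) = 1294/(√(2*n) - 218) = 1294/(√2*√n - 218) = 1294/(-218 + √2*√n))
M = 1294/(-218 + 3*√122) (M = 1294/(-218 + √2*√549) = 1294/(-218 + √2*(3*√61)) = 1294/(-218 + 3*√122) ≈ -6.9997)
M - E = (-141046/23213 - 1941*√122/23213) - 1*(-357692/1899169) = (-141046/23213 - 1941*√122/23213) + 357692/1899169 = -259567086378/44085409997 - 1941*√122/23213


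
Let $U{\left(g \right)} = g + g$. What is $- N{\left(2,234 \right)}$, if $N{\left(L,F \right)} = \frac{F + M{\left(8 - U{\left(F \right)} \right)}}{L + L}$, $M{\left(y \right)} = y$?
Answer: $\frac{113}{2} \approx 56.5$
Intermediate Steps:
$U{\left(g \right)} = 2 g$
$N{\left(L,F \right)} = \frac{8 - F}{2 L}$ ($N{\left(L,F \right)} = \frac{F - \left(-8 + 2 F\right)}{L + L} = \frac{F - \left(-8 + 2 F\right)}{2 L} = \left(8 - F\right) \frac{1}{2 L} = \frac{8 - F}{2 L}$)
$- N{\left(2,234 \right)} = - \frac{8 - 234}{2 \cdot 2} = - \frac{-226}{2 \cdot 2} = \left(-1\right) \left(- \frac{113}{2}\right) = \frac{113}{2}$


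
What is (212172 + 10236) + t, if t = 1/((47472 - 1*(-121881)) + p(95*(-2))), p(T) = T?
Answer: 37623204505/169163 ≈ 2.2241e+5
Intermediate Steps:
t = 1/169163 (t = 1/((47472 - 1*(-121881)) + 95*(-2)) = 1/((47472 + 121881) - 190) = 1/(169353 - 190) = 1/169163 ≈ 5.9115e-6)
(212172 + 10236) + t = (212172 + 10236) + 1/169163 = 222408 + 1/169163 = 37623204505/169163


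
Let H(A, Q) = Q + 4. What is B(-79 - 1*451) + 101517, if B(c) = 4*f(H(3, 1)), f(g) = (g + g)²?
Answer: 101917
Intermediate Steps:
H(A, Q) = 4 + Q
f(g) = 4*g² (f(g) = (2*g)² = 4*g²)
B(c) = 400 (B(c) = 4*(4*(4 + 1)²) = 4*(4*5²) = 4*(4*25) = 4*100 = 400)
B(-79 - 1*451) + 101517 = 400 + 101517 = 101917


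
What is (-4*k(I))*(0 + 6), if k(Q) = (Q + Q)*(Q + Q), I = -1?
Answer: -96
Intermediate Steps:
k(Q) = 4*Q² (k(Q) = (2*Q)*(2*Q) = 4*Q²)
(-4*k(I))*(0 + 6) = (-16*(-1)²)*(0 + 6) = -16*6 = -96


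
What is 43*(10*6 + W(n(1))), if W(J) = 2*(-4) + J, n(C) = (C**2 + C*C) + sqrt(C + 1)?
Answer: 2322 + 43*sqrt(2) ≈ 2382.8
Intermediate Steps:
n(C) = sqrt(1 + C) + 2*C**2 (n(C) = (C**2 + C**2) + sqrt(1 + C) = 2*C**2 + sqrt(1 + C) = sqrt(1 + C) + 2*C**2)
W(J) = -8 + J
43*(10*6 + W(n(1))) = 43*(10*6 + (-8 + (sqrt(1 + 1) + 2*1**2))) = 43*(60 + (-8 + (sqrt(2) + 2*1))) = 43*(60 + (-8 + (sqrt(2) + 2))) = 43*(60 + (-8 + (2 + sqrt(2)))) = 43*(60 + (-6 + sqrt(2))) = 43*(54 + sqrt(2)) = 2322 + 43*sqrt(2)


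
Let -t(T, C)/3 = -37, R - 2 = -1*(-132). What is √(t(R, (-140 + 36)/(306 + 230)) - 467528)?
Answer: I*√467417 ≈ 683.68*I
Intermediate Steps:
R = 134 (R = 2 - 1*(-132) = 2 + 132 = 134)
t(T, C) = 111 (t(T, C) = -3*(-37) = 111)
√(t(R, (-140 + 36)/(306 + 230)) - 467528) = √(111 - 467528) = √(-467417) = I*√467417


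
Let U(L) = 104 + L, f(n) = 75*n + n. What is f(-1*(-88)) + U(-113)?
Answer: 6679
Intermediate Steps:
f(n) = 76*n
f(-1*(-88)) + U(-113) = 76*(-1*(-88)) + (104 - 113) = 76*88 - 9 = 6688 - 9 = 6679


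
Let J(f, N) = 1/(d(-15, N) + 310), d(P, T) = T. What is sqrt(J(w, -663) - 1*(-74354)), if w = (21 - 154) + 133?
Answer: 3*sqrt(1029464137)/353 ≈ 272.68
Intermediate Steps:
w = 0 (w = -133 + 133 = 0)
J(f, N) = 1/(310 + N) (J(f, N) = 1/(N + 310) = 1/(310 + N))
sqrt(J(w, -663) - 1*(-74354)) = sqrt(1/(310 - 663) - 1*(-74354)) = sqrt(1/(-353) + 74354) = sqrt(-1/353 + 74354) = sqrt(26246961/353) = 3*sqrt(1029464137)/353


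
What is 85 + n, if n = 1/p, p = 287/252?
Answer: 3521/41 ≈ 85.878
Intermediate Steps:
p = 41/36 (p = 287*(1/252) = 41/36 ≈ 1.1389)
n = 36/41 (n = 1/(41/36) = 36/41 ≈ 0.87805)
85 + n = 85 + 36/41 = 3521/41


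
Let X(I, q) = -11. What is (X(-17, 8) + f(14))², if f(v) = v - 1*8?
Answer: 25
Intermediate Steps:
f(v) = -8 + v (f(v) = v - 8 = -8 + v)
(X(-17, 8) + f(14))² = (-11 + (-8 + 14))² = (-11 + 6)² = (-5)² = 25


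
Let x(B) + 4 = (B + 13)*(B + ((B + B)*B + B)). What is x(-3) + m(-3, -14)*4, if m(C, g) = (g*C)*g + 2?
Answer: -2228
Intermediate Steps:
x(B) = -4 + (13 + B)*(2*B + 2*B²) (x(B) = -4 + (B + 13)*(B + ((B + B)*B + B)) = -4 + (13 + B)*(B + ((2*B)*B + B)) = -4 + (13 + B)*(B + (2*B² + B)) = -4 + (13 + B)*(B + (B + 2*B²)) = -4 + (13 + B)*(2*B + 2*B²))
m(C, g) = 2 + C*g² (m(C, g) = (C*g)*g + 2 = C*g² + 2 = 2 + C*g²)
x(-3) + m(-3, -14)*4 = (-4 + 2*(-3)³ + 26*(-3) + 28*(-3)²) + (2 - 3*(-14)²)*4 = (-4 + 2*(-27) - 78 + 28*9) + (2 - 3*196)*4 = (-4 - 54 - 78 + 252) + (2 - 588)*4 = 116 - 586*4 = 116 - 2344 = -2228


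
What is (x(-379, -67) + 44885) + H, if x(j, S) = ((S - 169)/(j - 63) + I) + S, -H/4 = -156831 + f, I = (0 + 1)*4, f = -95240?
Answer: 232736544/221 ≈ 1.0531e+6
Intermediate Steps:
I = 4 (I = 1*4 = 4)
H = 1008284 (H = -4*(-156831 - 95240) = -4*(-252071) = 1008284)
x(j, S) = 4 + S + (-169 + S)/(-63 + j) (x(j, S) = ((S - 169)/(j - 63) + 4) + S = ((-169 + S)/(-63 + j) + 4) + S = (4 + (-169 + S)/(-63 + j)) + S = 4 + S + (-169 + S)/(-63 + j))
(x(-379, -67) + 44885) + H = ((-421 - 62*(-67) + 4*(-379) - 67*(-379))/(-63 - 379) + 44885) + 1008284 = ((-421 + 4154 - 1516 + 25393)/(-442) + 44885) + 1008284 = (-1/442*27610 + 44885) + 1008284 = (-13805/221 + 44885) + 1008284 = 9905780/221 + 1008284 = 232736544/221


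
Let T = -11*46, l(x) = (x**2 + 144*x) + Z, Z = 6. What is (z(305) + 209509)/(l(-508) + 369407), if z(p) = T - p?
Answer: 69566/184775 ≈ 0.37649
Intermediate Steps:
l(x) = 6 + x**2 + 144*x (l(x) = (x**2 + 144*x) + 6 = 6 + x**2 + 144*x)
T = -506
z(p) = -506 - p
(z(305) + 209509)/(l(-508) + 369407) = ((-506 - 1*305) + 209509)/((6 + (-508)**2 + 144*(-508)) + 369407) = ((-506 - 305) + 209509)/((6 + 258064 - 73152) + 369407) = (-811 + 209509)/(184918 + 369407) = 208698/554325 = 208698*(1/554325) = 69566/184775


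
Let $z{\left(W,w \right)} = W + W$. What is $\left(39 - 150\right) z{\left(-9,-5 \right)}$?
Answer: $1998$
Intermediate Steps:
$z{\left(W,w \right)} = 2 W$
$\left(39 - 150\right) z{\left(-9,-5 \right)} = \left(39 - 150\right) 2 \left(-9\right) = \left(-111\right) \left(-18\right) = 1998$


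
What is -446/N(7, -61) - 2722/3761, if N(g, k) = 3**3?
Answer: -1750900/101547 ≈ -17.242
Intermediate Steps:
N(g, k) = 27
-446/N(7, -61) - 2722/3761 = -446/27 - 2722/3761 = -1750900/101547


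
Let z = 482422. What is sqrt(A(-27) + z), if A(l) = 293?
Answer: 3*sqrt(53635) ≈ 694.78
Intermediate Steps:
sqrt(A(-27) + z) = sqrt(293 + 482422) = sqrt(482715) = 3*sqrt(53635)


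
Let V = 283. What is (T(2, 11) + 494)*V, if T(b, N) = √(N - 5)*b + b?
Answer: 140368 + 566*√6 ≈ 1.4175e+5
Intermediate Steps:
T(b, N) = b + b*√(-5 + N) (T(b, N) = √(-5 + N)*b + b = b*√(-5 + N) + b = b + b*√(-5 + N))
(T(2, 11) + 494)*V = (2*(1 + √(-5 + 11)) + 494)*283 = (2*(1 + √6) + 494)*283 = ((2 + 2*√6) + 494)*283 = (496 + 2*√6)*283 = 140368 + 566*√6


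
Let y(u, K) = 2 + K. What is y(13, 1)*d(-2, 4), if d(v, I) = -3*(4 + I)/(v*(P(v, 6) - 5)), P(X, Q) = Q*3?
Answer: 36/13 ≈ 2.7692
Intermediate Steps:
P(X, Q) = 3*Q
d(v, I) = -3*(4/13 + I/13)/v (d(v, I) = -3*(4 + I)/(v*(3*6 - 5)) = -3*(4 + I)/(v*(18 - 5)) = -3*(4 + I)/(13*v) = -3*(4/13 + I/13)/v)
y(13, 1)*d(-2, 4) = (2 + 1)*((3/13)*(-4 - 1*4)/(-2)) = 3*((3/13)*(-½)*(-4 - 4)) = 3*((3/13)*(-½)*(-8)) = 3*(12/13) = 36/13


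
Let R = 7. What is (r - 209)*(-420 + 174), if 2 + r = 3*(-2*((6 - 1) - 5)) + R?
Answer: 50184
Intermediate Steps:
r = 5 (r = -2 + (3*(-2*((6 - 1) - 5)) + 7) = -2 + (3*(-2*(5 - 5)) + 7) = -2 + (3*(-2*0) + 7) = -2 + (3*0 + 7) = -2 + (0 + 7) = -2 + 7 = 5)
(r - 209)*(-420 + 174) = (5 - 209)*(-420 + 174) = -204*(-246) = 50184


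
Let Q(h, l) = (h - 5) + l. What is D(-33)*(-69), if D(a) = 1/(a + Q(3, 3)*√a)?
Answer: 69/34 + 23*I*√33/374 ≈ 2.0294 + 0.35328*I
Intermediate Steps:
Q(h, l) = -5 + h + l (Q(h, l) = (-5 + h) + l = -5 + h + l)
D(a) = 1/(a + √a) (D(a) = 1/(a + (-5 + 3 + 3)*√a) = 1/(a + 1*√a) = 1/(a + √a))
D(-33)*(-69) = -69/(-33 + √(-33)) = -69/(-33 + I*√33)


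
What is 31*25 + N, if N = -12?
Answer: 763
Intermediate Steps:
31*25 + N = 31*25 - 12 = 775 - 12 = 763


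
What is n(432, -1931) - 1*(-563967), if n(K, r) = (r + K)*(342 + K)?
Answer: -596259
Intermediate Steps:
n(K, r) = (342 + K)*(K + r) (n(K, r) = (K + r)*(342 + K) = (342 + K)*(K + r))
n(432, -1931) - 1*(-563967) = (432² + 342*432 + 342*(-1931) + 432*(-1931)) - 1*(-563967) = (186624 + 147744 - 660402 - 834192) + 563967 = -1160226 + 563967 = -596259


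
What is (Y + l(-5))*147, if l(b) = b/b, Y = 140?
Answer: 20727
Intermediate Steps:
l(b) = 1
(Y + l(-5))*147 = (140 + 1)*147 = 141*147 = 20727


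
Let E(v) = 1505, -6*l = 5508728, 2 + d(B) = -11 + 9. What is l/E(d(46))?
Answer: -2754364/4515 ≈ -610.05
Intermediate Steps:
d(B) = -4 (d(B) = -2 + (-11 + 9) = -2 - 2 = -4)
l = -2754364/3 (l = -⅙*5508728 = -2754364/3 ≈ -9.1812e+5)
l/E(d(46)) = -2754364/3/1505 = -2754364/3*1/1505 = -2754364/4515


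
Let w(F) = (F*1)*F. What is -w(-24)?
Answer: -576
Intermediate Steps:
w(F) = F**2 (w(F) = F*F = F**2)
-w(-24) = -1*(-24)**2 = -1*576 = -576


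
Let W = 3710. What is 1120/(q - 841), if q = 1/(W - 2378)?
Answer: -1491840/1120211 ≈ -1.3317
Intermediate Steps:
q = 1/1332 (q = 1/(3710 - 2378) = 1/1332 ≈ 0.00075075)
1120/(q - 841) = 1120/(1/1332 - 841) = 1120/(-1120211/1332) = 1120*(-1332/1120211) = -1491840/1120211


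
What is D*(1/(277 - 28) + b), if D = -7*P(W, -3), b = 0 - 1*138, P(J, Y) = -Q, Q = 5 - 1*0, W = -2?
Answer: -1202635/249 ≈ -4829.9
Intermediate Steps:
Q = 5 (Q = 5 + 0 = 5)
P(J, Y) = -5 (P(J, Y) = -1*5 = -5)
b = -138 (b = 0 - 138 = -138)
D = 35 (D = -7*(-5) = 35)
D*(1/(277 - 28) + b) = 35*(1/(277 - 28) - 138) = 35*(1/249 - 138) = 35*(-34361/249) = -1202635/249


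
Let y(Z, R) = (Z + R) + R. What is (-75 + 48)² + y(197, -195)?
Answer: 536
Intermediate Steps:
y(Z, R) = Z + 2*R (y(Z, R) = (R + Z) + R = Z + 2*R)
(-75 + 48)² + y(197, -195) = (-75 + 48)² + (197 + 2*(-195)) = (-27)² + (197 - 390) = 729 - 193 = 536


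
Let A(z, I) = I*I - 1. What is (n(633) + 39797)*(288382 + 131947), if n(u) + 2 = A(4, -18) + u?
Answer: 17128827079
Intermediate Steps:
A(z, I) = -1 + I² (A(z, I) = I² - 1 = -1 + I²)
n(u) = 321 + u (n(u) = -2 + ((-1 + (-18)²) + u) = -2 + ((-1 + 324) + u) = -2 + (323 + u) = 321 + u)
(n(633) + 39797)*(288382 + 131947) = ((321 + 633) + 39797)*(288382 + 131947) = (954 + 39797)*420329 = 40751*420329 = 17128827079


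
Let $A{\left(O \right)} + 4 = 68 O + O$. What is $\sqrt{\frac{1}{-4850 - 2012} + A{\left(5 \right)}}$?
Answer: $\frac{\sqrt{16056675142}}{6862} \approx 18.466$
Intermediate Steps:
$A{\left(O \right)} = -4 + 69 O$ ($A{\left(O \right)} = -4 + \left(68 O + O\right) = -4 + 69 O$)
$\sqrt{\frac{1}{-4850 - 2012} + A{\left(5 \right)}} = \sqrt{\frac{1}{-4850 - 2012} + \left(-4 + 69 \cdot 5\right)} = \sqrt{\frac{1}{-6862} + \left(-4 + 345\right)} = \sqrt{- \frac{1}{6862} + 341} = \sqrt{\frac{2339941}{6862}} = \frac{\sqrt{16056675142}}{6862}$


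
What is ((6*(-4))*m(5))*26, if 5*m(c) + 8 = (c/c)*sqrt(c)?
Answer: 4992/5 - 624*sqrt(5)/5 ≈ 719.34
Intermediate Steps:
m(c) = -8/5 + sqrt(c)/5 (m(c) = -8/5 + ((c/c)*sqrt(c))/5 = -8/5 + (1*sqrt(c))/5 = -8/5 + sqrt(c)/5)
((6*(-4))*m(5))*26 = ((6*(-4))*(-8/5 + sqrt(5)/5))*26 = -24*(-8/5 + sqrt(5)/5)*26 = (192/5 - 24*sqrt(5)/5)*26 = 4992/5 - 624*sqrt(5)/5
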